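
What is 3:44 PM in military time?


15:44

Input: 3:44 PM
PM: 3 + 12 = 15


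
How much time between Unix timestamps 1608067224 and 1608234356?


167132 seconds (46.4 hours / 1.93 days)

Difference = 1608234356 - 1608067224 = 167132 seconds
In hours: 167132 / 3600 ≈ 46.4
In days: 167132 / 86400 ≈ 1.93


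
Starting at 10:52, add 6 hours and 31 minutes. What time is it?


17:23

Start: 652 minutes from midnight
Add: 391 minutes
Total: 1043 minutes
Hours: 1043 ÷ 60 = 17 remainder 23


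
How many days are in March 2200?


31 days

Month: March (month 3)
March has 31 days


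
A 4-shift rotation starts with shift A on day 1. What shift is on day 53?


Shifts: A, B, C, D
Start: A (index 0)
Day 53: (0 + 53 - 1) mod 4
= 52 mod 4
= 0
Index 0 → shift A

Shift A


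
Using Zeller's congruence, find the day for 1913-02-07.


Zeller's congruence:
q=7, m=14, k=12, j=19
h = (7 + ⌊13×15/5⌋ + 12 + ⌊12/4⌋ + ⌊19/4⌋ - 2×19) mod 7
= (7 + 39 + 12 + 3 + 4 - 38) mod 7
= 27 mod 7 = 6
h=6 → Friday

Friday


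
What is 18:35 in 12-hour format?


6:35 PM

Hour: 18
18 - 12 = 6 → PM


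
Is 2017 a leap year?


No

Rules: divisible by 4 AND (not by 100 OR by 400)
2017 ÷ 4 = 504 remainder 1 → not divisible by 4
Not divisible by 4 → not a leap year


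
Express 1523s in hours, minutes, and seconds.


Hours: 1523 ÷ 3600 = 0 remainder 1523
Minutes: 1523 ÷ 60 = 25 remainder 23
Seconds: 23

0h 25m 23s


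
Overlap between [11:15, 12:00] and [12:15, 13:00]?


Meeting A: 675-720 (in minutes from midnight)
Meeting B: 735-780
Overlap start = max(675, 735) = 735
Overlap end = min(720, 780) = 720
Overlap = max(0, 720 - 735) = 0 min

0 minutes


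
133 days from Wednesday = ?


Start: Wednesday (index 2)
(2 + 133) mod 7
= 135 mod 7
= 2
Index 2 → Wednesday

Wednesday


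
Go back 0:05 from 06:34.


Start: 394 minutes from midnight
Subtract: 5 minutes
Remaining: 394 - 5 = 389
Hours: 6, Minutes: 29

06:29


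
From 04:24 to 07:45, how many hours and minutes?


End time in minutes: 7×60 + 45 = 465
Start time in minutes: 4×60 + 24 = 264
Difference = 465 - 264 = 201 minutes
= 3 hours 21 minutes

3h 21m


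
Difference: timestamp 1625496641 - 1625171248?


325393 seconds (90.4 hours / 3.77 days)

Difference = 1625496641 - 1625171248 = 325393 seconds
In hours: 325393 / 3600 ≈ 90.4
In days: 325393 / 86400 ≈ 3.77


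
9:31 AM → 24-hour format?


09:31

Input: 9:31 AM
AM hour stays: 9


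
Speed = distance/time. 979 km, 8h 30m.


Distance: 979 km
Time: 8h 30m = 510 min = 510/60 = 17/2 hours
Speed = 979 ÷ (17/2) = 979 × 2 / 17 = 1958/17 ≈ 115.2 km/h

115.2 km/h


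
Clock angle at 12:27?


Hour hand (12 ≡ 0 on the dial): 0×30 + 27×0.5 = 13.5°
Minute hand = 27×6 = 162°
Difference = |13.5 - 162| = 148.5°

148.5°


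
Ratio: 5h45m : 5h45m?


Duration 1: 345 minutes
Duration 2: 345 minutes
Ratio = 345:345
GCD = 345
Simplified = 1:1
As a decimal: 1/1 = 1.00

1:1 (1.00)


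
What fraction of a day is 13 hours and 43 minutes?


0.5715 (57.15%)

Total minutes: 13×60 + 43 = 823
Day = 24×60 = 1440 minutes
Fraction = 823/1440 ≈ 0.5715
As a percentage: 823/1440 × 100 ≈ 57.15%


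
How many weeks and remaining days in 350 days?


50 weeks 0 days

Weeks: 350 ÷ 7 = 50 remainder 0


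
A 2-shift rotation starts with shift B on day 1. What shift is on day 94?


Shift A

Shifts: A, B
Start: B (index 1)
Day 94: (1 + 94 - 1) mod 2
= 94 mod 2
= 0
Index 0 → shift A


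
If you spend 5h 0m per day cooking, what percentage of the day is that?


Time: 300 minutes
Day: 1440 minutes
Percentage = (300/1440) × 100 ≈ 20.8%

20.8%


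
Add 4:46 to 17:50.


Start: 1070 minutes from midnight
Add: 286 minutes
Total: 1356 minutes
Hours: 1356 ÷ 60 = 22 remainder 36

22:36


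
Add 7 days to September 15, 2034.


Start: September 15, 2034
Add 7 days
September 15 + 7 = September 22, 2034

September 22, 2034


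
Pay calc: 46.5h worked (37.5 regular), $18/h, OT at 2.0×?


Regular: 37.5h × $18 = $675.00
Overtime: 46.5 - 37.5 = 9.0h
OT pay: 9.0h × $18 × 2.0 = $324.00
Total = $675.00 + $324.00 = $999.00

$999.00


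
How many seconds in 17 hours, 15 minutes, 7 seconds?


Hours: 17 × 3600 = 61200
Minutes: 15 × 60 = 900
Seconds: 7
Total = 61200 + 900 + 7 = 62107

62107 seconds


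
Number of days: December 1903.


31 days

Month: December (month 12)
December has 31 days


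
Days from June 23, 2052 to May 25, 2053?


336 days

From June 23, 2052 to May 25, 2053
Rest of June 2052: 30 - 23 = 7
Full months: July 31, August 31, September 30, October 31, November 30, December 31, January 31, February 2053 28, March 31, April 30
Days into May 2053: 25
Total = 7 + 31 + 31 + 30 + 31 + 30 + 31 + 31 + 28 + 31 + 30 + 25 = 336 days


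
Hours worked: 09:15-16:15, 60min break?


6h 0m (360 minutes)

Total time = (16×60+15) - (9×60+15)
= 975 - 555 = 420 min
Minus break: 420 - 60 = 360 min
= 6h 0m


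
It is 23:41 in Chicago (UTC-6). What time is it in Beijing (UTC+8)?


Time difference = UTC+8 - UTC-6 = +14 hours
New hour = (23 + 14) mod 24
= 37 mod 24 = 13
Minutes unchanged → 13:41; 37 ≥ 24 → next day

13:41 (next day)


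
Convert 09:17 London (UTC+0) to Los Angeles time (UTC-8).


Time difference = UTC-8 - UTC+0 = -8 hours
New hour = (9 -8) mod 24
= 1 mod 24 = 1
Minutes unchanged → 01:17

01:17


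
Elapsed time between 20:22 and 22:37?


End time in minutes: 22×60 + 37 = 1357
Start time in minutes: 20×60 + 22 = 1222
Difference = 1357 - 1222 = 135 minutes
= 2 hours 15 minutes

2h 15m


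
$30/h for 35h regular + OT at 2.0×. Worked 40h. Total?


$1350.00

Regular: 35h × $30 = $1050.00
Overtime: 40 - 35 = 5h
OT pay: 5h × $30 × 2.0 = $300.00
Total = $1050.00 + $300.00 = $1350.00


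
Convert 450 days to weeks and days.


Weeks: 450 ÷ 7 = 64 remainder 2

64 weeks 2 days


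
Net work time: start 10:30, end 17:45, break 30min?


6h 45m (405 minutes)

Total time = (17×60+45) - (10×60+30)
= 1065 - 630 = 435 min
Minus break: 435 - 30 = 405 min
= 6h 45m


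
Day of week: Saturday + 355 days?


Start: Saturday (index 5)
(5 + 355) mod 7
= 360 mod 7
= 3
Index 3 → Thursday

Thursday


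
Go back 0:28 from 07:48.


Start: 468 minutes from midnight
Subtract: 28 minutes
Remaining: 468 - 28 = 440
Hours: 7, Minutes: 20

07:20


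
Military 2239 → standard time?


10:39 PM

Hour: 22
22 - 12 = 10 → PM


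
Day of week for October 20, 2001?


Zeller's congruence:
q=20, m=10, k=1, j=20
h = (20 + ⌊13×11/5⌋ + 1 + ⌊1/4⌋ + ⌊20/4⌋ - 2×20) mod 7
= (20 + 28 + 1 + 0 + 5 - 40) mod 7
= 14 mod 7 = 0
h=0 → Saturday

Saturday


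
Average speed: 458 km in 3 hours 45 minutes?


Distance: 458 km
Time: 3h 45m = 225 min = 225/60 = 15/4 hours
Speed = 458 ÷ (15/4) = 458 × 4 / 15 = 1832/15 ≈ 122.1 km/h

122.1 km/h


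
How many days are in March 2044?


31 days

Month: March (month 3)
March has 31 days


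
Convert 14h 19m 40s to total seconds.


51580 seconds

Hours: 14 × 3600 = 50400
Minutes: 19 × 60 = 1140
Seconds: 40
Total = 50400 + 1140 + 40 = 51580


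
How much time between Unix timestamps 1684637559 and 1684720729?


Difference = 1684720729 - 1684637559 = 83170 seconds
In hours: 83170 / 3600 ≈ 23.1
In days: 83170 / 86400 ≈ 0.96

83170 seconds (23.1 hours / 0.96 days)


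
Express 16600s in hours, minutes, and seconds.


Hours: 16600 ÷ 3600 = 4 remainder 2200
Minutes: 2200 ÷ 60 = 36 remainder 40
Seconds: 40

4h 36m 40s


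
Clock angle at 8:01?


125.5°

Hour hand = 8×30 + 1×0.5 = 240.5°
Minute hand = 1×6 = 6°
Difference = |240.5 - 6| = 234.5°
Since > 180°: 360 - 234.5 = 125.5°


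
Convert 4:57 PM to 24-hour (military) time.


16:57

Input: 4:57 PM
PM: 4 + 12 = 16


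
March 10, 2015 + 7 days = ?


March 17, 2015

Start: March 10, 2015
Add 7 days
March 10 + 7 = March 17, 2015


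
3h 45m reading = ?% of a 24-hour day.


15.6%

Time: 225 minutes
Day: 1440 minutes
Percentage = (225/1440) × 100 ≈ 15.6%


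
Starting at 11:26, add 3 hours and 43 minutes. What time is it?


Start: 686 minutes from midnight
Add: 223 minutes
Total: 909 minutes
Hours: 909 ÷ 60 = 15 remainder 9

15:09


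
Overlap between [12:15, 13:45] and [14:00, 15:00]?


Meeting A: 735-825 (in minutes from midnight)
Meeting B: 840-900
Overlap start = max(735, 840) = 840
Overlap end = min(825, 900) = 825
Overlap = max(0, 825 - 840) = 0 min

0 minutes


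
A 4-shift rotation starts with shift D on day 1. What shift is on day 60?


Shifts: A, B, C, D
Start: D (index 3)
Day 60: (3 + 60 - 1) mod 4
= 62 mod 4
= 2
Index 2 → shift C

Shift C


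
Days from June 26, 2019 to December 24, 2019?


From June 26, 2019 to December 24, 2019
Rest of June 2019: 30 - 26 = 4
Full months: July 31, August 31, September 30, October 31, November 30
Days into December 2019: 24
Total = 4 + 31 + 31 + 30 + 31 + 30 + 24 = 181 days

181 days


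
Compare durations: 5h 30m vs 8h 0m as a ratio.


Duration 1: 330 minutes
Duration 2: 480 minutes
Ratio = 330:480
GCD = 30
Simplified = 11:16
As a decimal: 11/16 ≈ 0.69

11:16 (0.69)


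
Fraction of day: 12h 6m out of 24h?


Total minutes: 12×60 + 6 = 726
Day = 24×60 = 1440 minutes
Fraction = 726/1440 ≈ 0.5042
As a percentage: 726/1440 × 100 ≈ 50.42%

0.5042 (50.42%)


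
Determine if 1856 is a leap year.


Yes

Rules: divisible by 4 AND (not by 100 OR by 400)
1856 ÷ 4 = 464 exactly → divisible by 4
1856 ÷ 100 = 18 remainder 56 → not divisible by 100
Divisible by 4 but not by 100 → leap year


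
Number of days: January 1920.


Month: January (month 1)
January has 31 days

31 days


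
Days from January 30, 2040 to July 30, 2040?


From January 30, 2040 to July 30, 2040
Rest of January 2040: 31 - 30 = 1
Full months: February 2040 29, March 31, April 30, May 31, June 30
Days into July 2040: 30
Total = 1 + 29 + 31 + 30 + 31 + 30 + 30 = 182 days

182 days


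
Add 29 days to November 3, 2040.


Start: November 3, 2040
Add 29 days
November 3 → December 1: 30 - 3 + 1 = 28 days (29 - 28 = 1 left)
December 1 + 1 = December 2, 2040

December 2, 2040


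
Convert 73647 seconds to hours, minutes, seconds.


20h 27m 27s

Hours: 73647 ÷ 3600 = 20 remainder 1647
Minutes: 1647 ÷ 60 = 27 remainder 27
Seconds: 27


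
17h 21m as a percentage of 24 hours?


Total minutes: 17×60 + 21 = 1041
Day = 24×60 = 1440 minutes
Fraction = 1041/1440 ≈ 0.7229
As a percentage: 1041/1440 × 100 ≈ 72.29%

0.7229 (72.29%)


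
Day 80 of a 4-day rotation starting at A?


Shift D

Shifts: A, B, C, D
Start: A (index 0)
Day 80: (0 + 80 - 1) mod 4
= 79 mod 4
= 3
Index 3 → shift D


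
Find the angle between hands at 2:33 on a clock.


Hour hand = 2×30 + 33×0.5 = 76.5°
Minute hand = 33×6 = 198°
Difference = |76.5 - 198| = 121.5°

121.5°


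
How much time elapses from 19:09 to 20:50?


1h 41m

End time in minutes: 20×60 + 50 = 1250
Start time in minutes: 19×60 + 9 = 1149
Difference = 1250 - 1149 = 101 minutes
= 1 hours 41 minutes


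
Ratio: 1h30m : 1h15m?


Duration 1: 90 minutes
Duration 2: 75 minutes
Ratio = 90:75
GCD = 15
Simplified = 6:5
As a decimal: 6/5 = 1.20

6:5 (1.20)


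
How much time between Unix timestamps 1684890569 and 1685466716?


576147 seconds (160.0 hours / 6.67 days)

Difference = 1685466716 - 1684890569 = 576147 seconds
In hours: 576147 / 3600 ≈ 160.0
In days: 576147 / 86400 ≈ 6.67


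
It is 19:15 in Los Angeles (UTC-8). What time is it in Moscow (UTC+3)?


06:15 (next day)

Time difference = UTC+3 - UTC-8 = +11 hours
New hour = (19 + 11) mod 24
= 30 mod 24 = 6
Minutes unchanged → 06:15; 30 ≥ 24 → next day


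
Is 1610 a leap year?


No

Rules: divisible by 4 AND (not by 100 OR by 400)
1610 ÷ 4 = 402 remainder 2 → not divisible by 4
Not divisible by 4 → not a leap year


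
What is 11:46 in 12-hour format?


11:46 AM

Hour: 11
11 < 12 → AM


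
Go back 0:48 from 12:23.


11:35

Start: 743 minutes from midnight
Subtract: 48 minutes
Remaining: 743 - 48 = 695
Hours: 11, Minutes: 35


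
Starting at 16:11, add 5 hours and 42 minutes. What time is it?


Start: 971 minutes from midnight
Add: 342 minutes
Total: 1313 minutes
Hours: 1313 ÷ 60 = 21 remainder 53

21:53


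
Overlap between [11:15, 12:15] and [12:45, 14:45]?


0 minutes

Meeting A: 675-735 (in minutes from midnight)
Meeting B: 765-885
Overlap start = max(675, 765) = 765
Overlap end = min(735, 885) = 735
Overlap = max(0, 735 - 765) = 0 min


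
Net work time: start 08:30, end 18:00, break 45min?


Total time = (18×60+0) - (8×60+30)
= 1080 - 510 = 570 min
Minus break: 570 - 45 = 525 min
= 8h 45m

8h 45m (525 minutes)


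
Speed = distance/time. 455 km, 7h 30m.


Distance: 455 km
Time: 7h 30m = 450 min = 450/60 = 15/2 hours
Speed = 455 ÷ (15/2) = 455 × 2 / 15 = 910/15 ≈ 60.7 km/h

60.7 km/h


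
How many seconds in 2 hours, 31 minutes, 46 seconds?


Hours: 2 × 3600 = 7200
Minutes: 31 × 60 = 1860
Seconds: 46
Total = 7200 + 1860 + 46 = 9106

9106 seconds


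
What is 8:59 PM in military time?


Input: 8:59 PM
PM: 8 + 12 = 20

20:59


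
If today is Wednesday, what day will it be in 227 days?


Saturday

Start: Wednesday (index 2)
(2 + 227) mod 7
= 229 mod 7
= 5
Index 5 → Saturday


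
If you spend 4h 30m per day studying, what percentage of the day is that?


Time: 270 minutes
Day: 1440 minutes
Percentage = (270/1440) × 100 ≈ 18.8%

18.8%


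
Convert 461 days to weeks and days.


65 weeks 6 days

Weeks: 461 ÷ 7 = 65 remainder 6


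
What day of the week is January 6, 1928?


Friday

Zeller's congruence:
q=6, m=13, k=27, j=19
h = (6 + ⌊13×14/5⌋ + 27 + ⌊27/4⌋ + ⌊19/4⌋ - 2×19) mod 7
= (6 + 36 + 27 + 6 + 4 - 38) mod 7
= 41 mod 7 = 6
h=6 → Friday


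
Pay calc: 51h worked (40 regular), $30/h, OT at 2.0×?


$1860.00

Regular: 40h × $30 = $1200.00
Overtime: 51 - 40 = 11h
OT pay: 11h × $30 × 2.0 = $660.00
Total = $1200.00 + $660.00 = $1860.00


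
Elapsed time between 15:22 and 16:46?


1h 24m

End time in minutes: 16×60 + 46 = 1006
Start time in minutes: 15×60 + 22 = 922
Difference = 1006 - 922 = 84 minutes
= 1 hours 24 minutes


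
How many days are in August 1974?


31 days

Month: August (month 8)
August has 31 days


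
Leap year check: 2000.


Yes

Rules: divisible by 4 AND (not by 100 OR by 400)
2000 ÷ 4 = 500 exactly → divisible by 4
2000 ÷ 100 = 20 exactly → divisible by 100
2000 ÷ 400 = 5 exactly → divisible by 400
Divisible by 400 → leap year


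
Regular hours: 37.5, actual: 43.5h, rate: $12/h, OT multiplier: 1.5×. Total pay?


Regular: 37.5h × $12 = $450.00
Overtime: 43.5 - 37.5 = 6.0h
OT pay: 6.0h × $12 × 1.5 = $108.00
Total = $450.00 + $108.00 = $558.00

$558.00


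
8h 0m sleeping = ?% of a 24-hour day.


33.3%

Time: 480 minutes
Day: 1440 minutes
Percentage = (480/1440) × 100 ≈ 33.3%


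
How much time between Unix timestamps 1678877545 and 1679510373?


632828 seconds (175.8 hours / 7.32 days)

Difference = 1679510373 - 1678877545 = 632828 seconds
In hours: 632828 / 3600 ≈ 175.8
In days: 632828 / 86400 ≈ 7.32


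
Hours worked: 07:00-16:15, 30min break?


Total time = (16×60+15) - (7×60+0)
= 975 - 420 = 555 min
Minus break: 555 - 30 = 525 min
= 8h 45m

8h 45m (525 minutes)


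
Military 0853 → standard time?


8:53 AM

Hour: 8
8 < 12 → AM


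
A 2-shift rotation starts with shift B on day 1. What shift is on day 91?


Shift B

Shifts: A, B
Start: B (index 1)
Day 91: (1 + 91 - 1) mod 2
= 91 mod 2
= 1
Index 1 → shift B


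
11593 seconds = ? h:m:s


Hours: 11593 ÷ 3600 = 3 remainder 793
Minutes: 793 ÷ 60 = 13 remainder 13
Seconds: 13

3h 13m 13s


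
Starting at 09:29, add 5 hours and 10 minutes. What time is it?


14:39

Start: 569 minutes from midnight
Add: 310 minutes
Total: 879 minutes
Hours: 879 ÷ 60 = 14 remainder 39


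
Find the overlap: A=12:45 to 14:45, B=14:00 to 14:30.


30 minutes

Meeting A: 765-885 (in minutes from midnight)
Meeting B: 840-870
Overlap start = max(765, 840) = 840
Overlap end = min(885, 870) = 870
Overlap = max(0, 870 - 840) = 30 min


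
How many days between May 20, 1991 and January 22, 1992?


247 days

From May 20, 1991 to January 22, 1992
Rest of May 1991: 31 - 20 = 11
Full months: June 30, July 31, August 31, September 30, October 31, November 30, December 31
Days into January 1992: 22
Total = 11 + 30 + 31 + 31 + 30 + 31 + 30 + 31 + 22 = 247 days


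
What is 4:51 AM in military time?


Input: 4:51 AM
AM hour stays: 4

04:51


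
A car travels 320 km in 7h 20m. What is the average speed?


43.6 km/h

Distance: 320 km
Time: 7h 20m = 440 min = 440/60 = 22/3 hours
Speed = 320 ÷ (22/3) = 320 × 3 / 22 = 960/22 ≈ 43.6 km/h


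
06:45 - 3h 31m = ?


03:14

Start: 405 minutes from midnight
Subtract: 211 minutes
Remaining: 405 - 211 = 194
Hours: 3, Minutes: 14


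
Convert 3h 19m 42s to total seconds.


Hours: 3 × 3600 = 10800
Minutes: 19 × 60 = 1140
Seconds: 42
Total = 10800 + 1140 + 42 = 11982

11982 seconds


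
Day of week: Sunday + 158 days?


Start: Sunday (index 6)
(6 + 158) mod 7
= 164 mod 7
= 3
Index 3 → Thursday

Thursday


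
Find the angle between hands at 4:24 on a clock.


12.0°

Hour hand = 4×30 + 24×0.5 = 132.0°
Minute hand = 24×6 = 144°
Difference = |132.0 - 144| = 12.0°


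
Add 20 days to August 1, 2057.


August 21, 2057

Start: August 1, 2057
Add 20 days
August 1 + 20 = August 21, 2057


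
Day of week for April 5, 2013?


Zeller's congruence:
q=5, m=4, k=13, j=20
h = (5 + ⌊13×5/5⌋ + 13 + ⌊13/4⌋ + ⌊20/4⌋ - 2×20) mod 7
= (5 + 13 + 13 + 3 + 5 - 40) mod 7
= -1 mod 7 = 6
h=6 → Friday

Friday


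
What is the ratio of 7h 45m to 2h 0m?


31:8 (3.88)

Duration 1: 465 minutes
Duration 2: 120 minutes
Ratio = 465:120
GCD = 15
Simplified = 31:8
As a decimal: 31/8 ≈ 3.88


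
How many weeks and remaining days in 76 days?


10 weeks 6 days

Weeks: 76 ÷ 7 = 10 remainder 6


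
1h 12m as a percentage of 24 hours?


0.0500 (5.00%)

Total minutes: 1×60 + 12 = 72
Day = 24×60 = 1440 minutes
Fraction = 72/1440 = 0.0500
As a percentage: 72/1440 × 100 = 5.00%


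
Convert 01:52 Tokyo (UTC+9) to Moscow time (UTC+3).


Time difference = UTC+3 - UTC+9 = -6 hours
New hour = (1 -6) mod 24
= -5 mod 24 = 19
Minutes unchanged → 19:52; -5 < 0 → previous day

19:52 (previous day)


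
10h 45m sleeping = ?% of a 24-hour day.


Time: 645 minutes
Day: 1440 minutes
Percentage = (645/1440) × 100 ≈ 44.8%

44.8%


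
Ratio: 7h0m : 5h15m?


4:3 (1.33)

Duration 1: 420 minutes
Duration 2: 315 minutes
Ratio = 420:315
GCD = 105
Simplified = 4:3
As a decimal: 4/3 ≈ 1.33


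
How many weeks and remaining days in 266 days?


Weeks: 266 ÷ 7 = 38 remainder 0

38 weeks 0 days


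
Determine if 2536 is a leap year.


Yes

Rules: divisible by 4 AND (not by 100 OR by 400)
2536 ÷ 4 = 634 exactly → divisible by 4
2536 ÷ 100 = 25 remainder 36 → not divisible by 100
Divisible by 4 but not by 100 → leap year


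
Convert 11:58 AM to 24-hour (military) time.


Input: 11:58 AM
AM hour stays: 11

11:58


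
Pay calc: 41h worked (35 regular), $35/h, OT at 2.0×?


$1645.00

Regular: 35h × $35 = $1225.00
Overtime: 41 - 35 = 6h
OT pay: 6h × $35 × 2.0 = $420.00
Total = $1225.00 + $420.00 = $1645.00


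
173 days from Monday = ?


Start: Monday (index 0)
(0 + 173) mod 7
= 173 mod 7
= 5
Index 5 → Saturday

Saturday


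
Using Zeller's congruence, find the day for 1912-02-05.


Zeller's congruence:
q=5, m=14, k=11, j=19
h = (5 + ⌊13×15/5⌋ + 11 + ⌊11/4⌋ + ⌊19/4⌋ - 2×19) mod 7
= (5 + 39 + 11 + 2 + 4 - 38) mod 7
= 23 mod 7 = 2
h=2 → Monday

Monday


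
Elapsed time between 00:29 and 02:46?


2h 17m

End time in minutes: 2×60 + 46 = 166
Start time in minutes: 0×60 + 29 = 29
Difference = 166 - 29 = 137 minutes
= 2 hours 17 minutes


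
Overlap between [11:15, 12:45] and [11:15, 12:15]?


Meeting A: 675-765 (in minutes from midnight)
Meeting B: 675-735
Overlap start = max(675, 675) = 675
Overlap end = min(765, 735) = 735
Overlap = max(0, 735 - 675) = 60 min

60 minutes


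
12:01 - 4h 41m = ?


Start: 721 minutes from midnight
Subtract: 281 minutes
Remaining: 721 - 281 = 440
Hours: 7, Minutes: 20

07:20


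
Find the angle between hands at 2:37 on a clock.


143.5°

Hour hand = 2×30 + 37×0.5 = 78.5°
Minute hand = 37×6 = 222°
Difference = |78.5 - 222| = 143.5°


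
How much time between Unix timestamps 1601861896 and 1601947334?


85438 seconds (23.7 hours / 0.99 days)

Difference = 1601947334 - 1601861896 = 85438 seconds
In hours: 85438 / 3600 ≈ 23.7
In days: 85438 / 86400 ≈ 0.99


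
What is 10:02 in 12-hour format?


10:02 AM

Hour: 10
10 < 12 → AM


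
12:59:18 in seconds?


46758 seconds

Hours: 12 × 3600 = 43200
Minutes: 59 × 60 = 3540
Seconds: 18
Total = 43200 + 3540 + 18 = 46758


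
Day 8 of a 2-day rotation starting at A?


Shift B

Shifts: A, B
Start: A (index 0)
Day 8: (0 + 8 - 1) mod 2
= 7 mod 2
= 1
Index 1 → shift B


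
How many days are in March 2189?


31 days

Month: March (month 3)
March has 31 days


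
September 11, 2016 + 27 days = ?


October 8, 2016

Start: September 11, 2016
Add 27 days
September 11 → October 1: 30 - 11 + 1 = 20 days (27 - 20 = 7 left)
October 1 + 7 = October 8, 2016


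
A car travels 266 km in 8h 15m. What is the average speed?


Distance: 266 km
Time: 8h 15m = 495 min = 495/60 = 33/4 hours
Speed = 266 ÷ (33/4) = 266 × 4 / 33 = 1064/33 ≈ 32.2 km/h

32.2 km/h


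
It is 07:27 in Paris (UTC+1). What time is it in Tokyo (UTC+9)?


Time difference = UTC+9 - UTC+1 = +8 hours
New hour = (7 + 8) mod 24
= 15 mod 24 = 15
Minutes unchanged → 15:27

15:27


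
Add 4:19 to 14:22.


Start: 862 minutes from midnight
Add: 259 minutes
Total: 1121 minutes
Hours: 1121 ÷ 60 = 18 remainder 41

18:41


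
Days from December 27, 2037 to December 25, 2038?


From December 27, 2037 to December 25, 2038
Rest of December 2037: 31 - 27 = 4
Full months: January 31, February 2038 28, March 31, April 30, May 31, June 30, July 31, August 31, September 30, October 31, November 30
Days into December 2038: 25
Total = 4 + 31 + 28 + 31 + 30 + 31 + 30 + 31 + 31 + 30 + 31 + 30 + 25 = 363 days

363 days


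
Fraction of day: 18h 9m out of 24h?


Total minutes: 18×60 + 9 = 1089
Day = 24×60 = 1440 minutes
Fraction = 1089/1440 ≈ 0.7563
As a percentage: 1089/1440 × 100 ≈ 75.63%

0.7563 (75.63%)


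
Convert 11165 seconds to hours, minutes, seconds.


3h 6m 5s

Hours: 11165 ÷ 3600 = 3 remainder 365
Minutes: 365 ÷ 60 = 6 remainder 5
Seconds: 5


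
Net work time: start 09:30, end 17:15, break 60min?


Total time = (17×60+15) - (9×60+30)
= 1035 - 570 = 465 min
Minus break: 465 - 60 = 405 min
= 6h 45m

6h 45m (405 minutes)


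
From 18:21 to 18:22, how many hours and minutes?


End time in minutes: 18×60 + 22 = 1102
Start time in minutes: 18×60 + 21 = 1101
Difference = 1102 - 1101 = 1 minutes
= 0 hours 1 minutes

0h 1m


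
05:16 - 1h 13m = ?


Start: 316 minutes from midnight
Subtract: 73 minutes
Remaining: 316 - 73 = 243
Hours: 4, Minutes: 3

04:03


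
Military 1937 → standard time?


Hour: 19
19 - 12 = 7 → PM

7:37 PM


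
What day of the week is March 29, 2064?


Zeller's congruence:
q=29, m=3, k=64, j=20
h = (29 + ⌊13×4/5⌋ + 64 + ⌊64/4⌋ + ⌊20/4⌋ - 2×20) mod 7
= (29 + 10 + 64 + 16 + 5 - 40) mod 7
= 84 mod 7 = 0
h=0 → Saturday

Saturday


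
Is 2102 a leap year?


Rules: divisible by 4 AND (not by 100 OR by 400)
2102 ÷ 4 = 525 remainder 2 → not divisible by 4
Not divisible by 4 → not a leap year

No


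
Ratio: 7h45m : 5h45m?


Duration 1: 465 minutes
Duration 2: 345 minutes
Ratio = 465:345
GCD = 15
Simplified = 31:23
As a decimal: 31/23 ≈ 1.35

31:23 (1.35)


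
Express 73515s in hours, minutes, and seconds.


20h 25m 15s

Hours: 73515 ÷ 3600 = 20 remainder 1515
Minutes: 1515 ÷ 60 = 25 remainder 15
Seconds: 15


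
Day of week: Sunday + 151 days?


Start: Sunday (index 6)
(6 + 151) mod 7
= 157 mod 7
= 3
Index 3 → Thursday

Thursday


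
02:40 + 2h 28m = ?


Start: 160 minutes from midnight
Add: 148 minutes
Total: 308 minutes
Hours: 308 ÷ 60 = 5 remainder 8

05:08


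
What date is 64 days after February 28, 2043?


May 3, 2043

Start: February 28, 2043
Add 64 days
February 28 → March 1: 28 - 28 + 1 = 1 days (64 - 1 = 63 left)
March 1 → April 1: 31 - 1 + 1 = 31 days (63 - 31 = 32 left)
April 1 → May 1: 30 - 1 + 1 = 30 days (32 - 30 = 2 left)
May 1 + 2 = May 3, 2043


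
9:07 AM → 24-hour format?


09:07

Input: 9:07 AM
AM hour stays: 9


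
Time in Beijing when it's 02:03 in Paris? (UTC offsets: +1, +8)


09:03

Time difference = UTC+8 - UTC+1 = +7 hours
New hour = (2 + 7) mod 24
= 9 mod 24 = 9
Minutes unchanged → 09:03


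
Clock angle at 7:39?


Hour hand = 7×30 + 39×0.5 = 229.5°
Minute hand = 39×6 = 234°
Difference = |229.5 - 234| = 4.5°

4.5°


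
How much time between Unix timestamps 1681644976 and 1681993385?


348409 seconds (96.8 hours / 4.03 days)

Difference = 1681993385 - 1681644976 = 348409 seconds
In hours: 348409 / 3600 ≈ 96.8
In days: 348409 / 86400 ≈ 4.03


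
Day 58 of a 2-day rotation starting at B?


Shifts: A, B
Start: B (index 1)
Day 58: (1 + 58 - 1) mod 2
= 58 mod 2
= 0
Index 0 → shift A

Shift A


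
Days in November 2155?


Month: November (month 11)
November has 30 days

30 days


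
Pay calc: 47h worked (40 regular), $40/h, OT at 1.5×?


Regular: 40h × $40 = $1600.00
Overtime: 47 - 40 = 7h
OT pay: 7h × $40 × 1.5 = $420.00
Total = $1600.00 + $420.00 = $2020.00

$2020.00


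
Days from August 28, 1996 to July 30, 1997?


336 days

From August 28, 1996 to July 30, 1997
Rest of August 1996: 31 - 28 = 3
Full months: September 30, October 31, November 30, December 31, January 31, February 1997 28, March 31, April 30, May 31, June 30
Days into July 1997: 30
Total = 3 + 30 + 31 + 30 + 31 + 31 + 28 + 31 + 30 + 31 + 30 + 30 = 336 days


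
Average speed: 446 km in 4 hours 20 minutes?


Distance: 446 km
Time: 4h 20m = 260 min = 260/60 = 13/3 hours
Speed = 446 ÷ (13/3) = 446 × 3 / 13 = 1338/13 ≈ 102.9 km/h

102.9 km/h


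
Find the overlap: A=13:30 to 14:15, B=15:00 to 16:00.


0 minutes

Meeting A: 810-855 (in minutes from midnight)
Meeting B: 900-960
Overlap start = max(810, 900) = 900
Overlap end = min(855, 960) = 855
Overlap = max(0, 855 - 900) = 0 min


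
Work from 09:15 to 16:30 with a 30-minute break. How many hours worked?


Total time = (16×60+30) - (9×60+15)
= 990 - 555 = 435 min
Minus break: 435 - 30 = 405 min
= 6h 45m

6h 45m (405 minutes)


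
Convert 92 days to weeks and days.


Weeks: 92 ÷ 7 = 13 remainder 1

13 weeks 1 days


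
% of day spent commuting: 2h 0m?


Time: 120 minutes
Day: 1440 minutes
Percentage = (120/1440) × 100 ≈ 8.3%

8.3%


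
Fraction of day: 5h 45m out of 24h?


0.2396 (23.96%)

Total minutes: 5×60 + 45 = 345
Day = 24×60 = 1440 minutes
Fraction = 345/1440 ≈ 0.2396
As a percentage: 345/1440 × 100 ≈ 23.96%


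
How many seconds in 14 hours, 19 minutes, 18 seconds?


51558 seconds

Hours: 14 × 3600 = 50400
Minutes: 19 × 60 = 1140
Seconds: 18
Total = 50400 + 1140 + 18 = 51558


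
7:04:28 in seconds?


Hours: 7 × 3600 = 25200
Minutes: 4 × 60 = 240
Seconds: 28
Total = 25200 + 240 + 28 = 25468

25468 seconds


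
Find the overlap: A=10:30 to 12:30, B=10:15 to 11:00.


30 minutes

Meeting A: 630-750 (in minutes from midnight)
Meeting B: 615-660
Overlap start = max(630, 615) = 630
Overlap end = min(750, 660) = 660
Overlap = max(0, 660 - 630) = 30 min


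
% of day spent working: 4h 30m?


Time: 270 minutes
Day: 1440 minutes
Percentage = (270/1440) × 100 ≈ 18.8%

18.8%


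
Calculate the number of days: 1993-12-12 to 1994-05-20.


159 days

From December 12, 1993 to May 20, 1994
Rest of December 1993: 31 - 12 = 19
Full months: January 31, February 1994 28, March 31, April 30
Days into May 1994: 20
Total = 19 + 31 + 28 + 31 + 30 + 20 = 159 days


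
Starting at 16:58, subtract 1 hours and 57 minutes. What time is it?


15:01

Start: 1018 minutes from midnight
Subtract: 117 minutes
Remaining: 1018 - 117 = 901
Hours: 15, Minutes: 1


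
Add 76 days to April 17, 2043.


July 2, 2043

Start: April 17, 2043
Add 76 days
April 17 → May 1: 30 - 17 + 1 = 14 days (76 - 14 = 62 left)
May 1 → June 1: 31 - 1 + 1 = 31 days (62 - 31 = 31 left)
June 1 → July 1: 30 - 1 + 1 = 30 days (31 - 30 = 1 left)
July 1 + 1 = July 2, 2043


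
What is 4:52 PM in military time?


16:52

Input: 4:52 PM
PM: 4 + 12 = 16


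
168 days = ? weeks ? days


Weeks: 168 ÷ 7 = 24 remainder 0

24 weeks 0 days


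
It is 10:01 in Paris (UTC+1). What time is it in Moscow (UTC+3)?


Time difference = UTC+3 - UTC+1 = +2 hours
New hour = (10 + 2) mod 24
= 12 mod 24 = 12
Minutes unchanged → 12:01

12:01


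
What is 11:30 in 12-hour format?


Hour: 11
11 < 12 → AM

11:30 AM


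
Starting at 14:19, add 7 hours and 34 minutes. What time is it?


21:53

Start: 859 minutes from midnight
Add: 454 minutes
Total: 1313 minutes
Hours: 1313 ÷ 60 = 21 remainder 53


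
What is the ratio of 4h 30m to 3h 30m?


9:7 (1.29)

Duration 1: 270 minutes
Duration 2: 210 minutes
Ratio = 270:210
GCD = 30
Simplified = 9:7
As a decimal: 9/7 ≈ 1.29


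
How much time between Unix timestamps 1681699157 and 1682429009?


Difference = 1682429009 - 1681699157 = 729852 seconds
In hours: 729852 / 3600 ≈ 202.7
In days: 729852 / 86400 ≈ 8.45

729852 seconds (202.7 hours / 8.45 days)


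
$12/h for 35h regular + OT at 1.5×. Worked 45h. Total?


Regular: 35h × $12 = $420.00
Overtime: 45 - 35 = 10h
OT pay: 10h × $12 × 1.5 = $180.00
Total = $420.00 + $180.00 = $600.00

$600.00


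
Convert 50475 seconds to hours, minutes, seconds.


14h 1m 15s

Hours: 50475 ÷ 3600 = 14 remainder 75
Minutes: 75 ÷ 60 = 1 remainder 15
Seconds: 15


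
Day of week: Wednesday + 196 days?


Wednesday

Start: Wednesday (index 2)
(2 + 196) mod 7
= 198 mod 7
= 2
Index 2 → Wednesday


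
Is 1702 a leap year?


Rules: divisible by 4 AND (not by 100 OR by 400)
1702 ÷ 4 = 425 remainder 2 → not divisible by 4
Not divisible by 4 → not a leap year

No


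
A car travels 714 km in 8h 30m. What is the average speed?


Distance: 714 km
Time: 8h 30m = 510 min = 510/60 = 17/2 hours
Speed = 714 ÷ (17/2) = 714 × 2 / 17 = 1428/17 = 84.0 km/h

84.0 km/h


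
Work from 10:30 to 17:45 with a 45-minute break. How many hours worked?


Total time = (17×60+45) - (10×60+30)
= 1065 - 630 = 435 min
Minus break: 435 - 45 = 390 min
= 6h 30m

6h 30m (390 minutes)


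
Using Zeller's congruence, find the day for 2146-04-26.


Tuesday

Zeller's congruence:
q=26, m=4, k=46, j=21
h = (26 + ⌊13×5/5⌋ + 46 + ⌊46/4⌋ + ⌊21/4⌋ - 2×21) mod 7
= (26 + 13 + 46 + 11 + 5 - 42) mod 7
= 59 mod 7 = 3
h=3 → Tuesday


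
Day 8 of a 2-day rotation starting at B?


Shift A

Shifts: A, B
Start: B (index 1)
Day 8: (1 + 8 - 1) mod 2
= 8 mod 2
= 0
Index 0 → shift A


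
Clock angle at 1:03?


Hour hand = 1×30 + 3×0.5 = 31.5°
Minute hand = 3×6 = 18°
Difference = |31.5 - 18| = 13.5°

13.5°


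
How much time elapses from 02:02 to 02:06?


End time in minutes: 2×60 + 6 = 126
Start time in minutes: 2×60 + 2 = 122
Difference = 126 - 122 = 4 minutes
= 0 hours 4 minutes

0h 4m


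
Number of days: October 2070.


31 days

Month: October (month 10)
October has 31 days


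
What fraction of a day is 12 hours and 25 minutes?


Total minutes: 12×60 + 25 = 745
Day = 24×60 = 1440 minutes
Fraction = 745/1440 ≈ 0.5174
As a percentage: 745/1440 × 100 ≈ 51.74%

0.5174 (51.74%)


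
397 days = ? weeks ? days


56 weeks 5 days

Weeks: 397 ÷ 7 = 56 remainder 5


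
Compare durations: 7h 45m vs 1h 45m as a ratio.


31:7 (4.43)

Duration 1: 465 minutes
Duration 2: 105 minutes
Ratio = 465:105
GCD = 15
Simplified = 31:7
As a decimal: 31/7 ≈ 4.43


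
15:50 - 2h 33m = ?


13:17

Start: 950 minutes from midnight
Subtract: 153 minutes
Remaining: 950 - 153 = 797
Hours: 13, Minutes: 17


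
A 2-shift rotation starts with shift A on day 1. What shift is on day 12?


Shifts: A, B
Start: A (index 0)
Day 12: (0 + 12 - 1) mod 2
= 11 mod 2
= 1
Index 1 → shift B

Shift B


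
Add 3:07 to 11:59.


15:06

Start: 719 minutes from midnight
Add: 187 minutes
Total: 906 minutes
Hours: 906 ÷ 60 = 15 remainder 6


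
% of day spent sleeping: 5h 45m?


24.0%

Time: 345 minutes
Day: 1440 minutes
Percentage = (345/1440) × 100 ≈ 24.0%


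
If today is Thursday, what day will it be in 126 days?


Start: Thursday (index 3)
(3 + 126) mod 7
= 129 mod 7
= 3
Index 3 → Thursday

Thursday


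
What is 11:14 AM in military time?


Input: 11:14 AM
AM hour stays: 11

11:14


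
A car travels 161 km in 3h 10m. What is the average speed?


Distance: 161 km
Time: 3h 10m = 190 min = 190/60 = 19/6 hours
Speed = 161 ÷ (19/6) = 161 × 6 / 19 = 966/19 ≈ 50.8 km/h

50.8 km/h


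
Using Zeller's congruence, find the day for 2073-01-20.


Zeller's congruence:
q=20, m=13, k=72, j=20
h = (20 + ⌊13×14/5⌋ + 72 + ⌊72/4⌋ + ⌊20/4⌋ - 2×20) mod 7
= (20 + 36 + 72 + 18 + 5 - 40) mod 7
= 111 mod 7 = 6
h=6 → Friday

Friday


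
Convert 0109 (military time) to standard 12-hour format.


1:09 AM

Hour: 1
1 < 12 → AM


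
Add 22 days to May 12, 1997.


Start: May 12, 1997
Add 22 days
May 12 → June 1: 31 - 12 + 1 = 20 days (22 - 20 = 2 left)
June 1 + 2 = June 3, 1997

June 3, 1997


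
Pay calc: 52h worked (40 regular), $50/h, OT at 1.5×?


Regular: 40h × $50 = $2000.00
Overtime: 52 - 40 = 12h
OT pay: 12h × $50 × 1.5 = $900.00
Total = $2000.00 + $900.00 = $2900.00

$2900.00


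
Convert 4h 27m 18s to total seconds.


Hours: 4 × 3600 = 14400
Minutes: 27 × 60 = 1620
Seconds: 18
Total = 14400 + 1620 + 18 = 16038

16038 seconds


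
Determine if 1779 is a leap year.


No

Rules: divisible by 4 AND (not by 100 OR by 400)
1779 ÷ 4 = 444 remainder 3 → not divisible by 4
Not divisible by 4 → not a leap year


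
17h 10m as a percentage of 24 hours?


Total minutes: 17×60 + 10 = 1030
Day = 24×60 = 1440 minutes
Fraction = 1030/1440 ≈ 0.7153
As a percentage: 1030/1440 × 100 ≈ 71.53%

0.7153 (71.53%)


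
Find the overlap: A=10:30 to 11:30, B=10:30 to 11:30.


Meeting A: 630-690 (in minutes from midnight)
Meeting B: 630-690
Overlap start = max(630, 630) = 630
Overlap end = min(690, 690) = 690
Overlap = max(0, 690 - 630) = 60 min

60 minutes


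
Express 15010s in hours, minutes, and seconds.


4h 10m 10s

Hours: 15010 ÷ 3600 = 4 remainder 610
Minutes: 610 ÷ 60 = 10 remainder 10
Seconds: 10


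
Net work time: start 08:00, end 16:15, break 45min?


Total time = (16×60+15) - (8×60+0)
= 975 - 480 = 495 min
Minus break: 495 - 45 = 450 min
= 7h 30m

7h 30m (450 minutes)


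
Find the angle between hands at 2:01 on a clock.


Hour hand = 2×30 + 1×0.5 = 60.5°
Minute hand = 1×6 = 6°
Difference = |60.5 - 6| = 54.5°

54.5°


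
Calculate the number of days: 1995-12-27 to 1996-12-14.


From December 27, 1995 to December 14, 1996
Rest of December 1995: 31 - 27 = 4
Full months: January 31, February 1996 29, March 31, April 30, May 31, June 30, July 31, August 31, September 30, October 31, November 30
Days into December 1996: 14
Total = 4 + 31 + 29 + 31 + 30 + 31 + 30 + 31 + 31 + 30 + 31 + 30 + 14 = 353 days

353 days


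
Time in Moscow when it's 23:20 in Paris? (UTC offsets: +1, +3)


01:20 (next day)

Time difference = UTC+3 - UTC+1 = +2 hours
New hour = (23 + 2) mod 24
= 25 mod 24 = 1
Minutes unchanged → 01:20; 25 ≥ 24 → next day


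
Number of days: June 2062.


30 days

Month: June (month 6)
June has 30 days


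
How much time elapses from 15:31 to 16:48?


1h 17m

End time in minutes: 16×60 + 48 = 1008
Start time in minutes: 15×60 + 31 = 931
Difference = 1008 - 931 = 77 minutes
= 1 hours 17 minutes


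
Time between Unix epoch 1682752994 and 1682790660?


37666 seconds (10.5 hours / 0.44 days)

Difference = 1682790660 - 1682752994 = 37666 seconds
In hours: 37666 / 3600 ≈ 10.5
In days: 37666 / 86400 ≈ 0.44


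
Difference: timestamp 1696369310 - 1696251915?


117395 seconds (32.6 hours / 1.36 days)

Difference = 1696369310 - 1696251915 = 117395 seconds
In hours: 117395 / 3600 ≈ 32.6
In days: 117395 / 86400 ≈ 1.36


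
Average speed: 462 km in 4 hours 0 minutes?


115.5 km/h

Distance: 462 km
Time: 4 hours
Speed = 462 / 4 = 115.5 km/h


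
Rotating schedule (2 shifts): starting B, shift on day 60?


Shifts: A, B
Start: B (index 1)
Day 60: (1 + 60 - 1) mod 2
= 60 mod 2
= 0
Index 0 → shift A

Shift A


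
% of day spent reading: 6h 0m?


25.0%

Time: 360 minutes
Day: 1440 minutes
Percentage = (360/1440) × 100 = 25.0%


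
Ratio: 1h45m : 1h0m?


Duration 1: 105 minutes
Duration 2: 60 minutes
Ratio = 105:60
GCD = 15
Simplified = 7:4
As a decimal: 7/4 = 1.75

7:4 (1.75)


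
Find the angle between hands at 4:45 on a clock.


127.5°

Hour hand = 4×30 + 45×0.5 = 142.5°
Minute hand = 45×6 = 270°
Difference = |142.5 - 270| = 127.5°


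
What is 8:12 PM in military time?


Input: 8:12 PM
PM: 8 + 12 = 20

20:12


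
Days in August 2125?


31 days

Month: August (month 8)
August has 31 days


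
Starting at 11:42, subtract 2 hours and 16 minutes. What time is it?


Start: 702 minutes from midnight
Subtract: 136 minutes
Remaining: 702 - 136 = 566
Hours: 9, Minutes: 26

09:26


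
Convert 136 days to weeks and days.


Weeks: 136 ÷ 7 = 19 remainder 3

19 weeks 3 days


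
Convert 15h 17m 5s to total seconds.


55025 seconds

Hours: 15 × 3600 = 54000
Minutes: 17 × 60 = 1020
Seconds: 5
Total = 54000 + 1020 + 5 = 55025


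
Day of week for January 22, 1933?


Zeller's congruence:
q=22, m=13, k=32, j=19
h = (22 + ⌊13×14/5⌋ + 32 + ⌊32/4⌋ + ⌊19/4⌋ - 2×19) mod 7
= (22 + 36 + 32 + 8 + 4 - 38) mod 7
= 64 mod 7 = 1
h=1 → Sunday

Sunday


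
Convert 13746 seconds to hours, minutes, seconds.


3h 49m 6s

Hours: 13746 ÷ 3600 = 3 remainder 2946
Minutes: 2946 ÷ 60 = 49 remainder 6
Seconds: 6


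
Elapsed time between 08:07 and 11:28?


End time in minutes: 11×60 + 28 = 688
Start time in minutes: 8×60 + 7 = 487
Difference = 688 - 487 = 201 minutes
= 3 hours 21 minutes

3h 21m


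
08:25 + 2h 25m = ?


Start: 505 minutes from midnight
Add: 145 minutes
Total: 650 minutes
Hours: 650 ÷ 60 = 10 remainder 50

10:50


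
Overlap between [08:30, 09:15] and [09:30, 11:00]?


0 minutes

Meeting A: 510-555 (in minutes from midnight)
Meeting B: 570-660
Overlap start = max(510, 570) = 570
Overlap end = min(555, 660) = 555
Overlap = max(0, 555 - 570) = 0 min


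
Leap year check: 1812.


Rules: divisible by 4 AND (not by 100 OR by 400)
1812 ÷ 4 = 453 exactly → divisible by 4
1812 ÷ 100 = 18 remainder 12 → not divisible by 100
Divisible by 4 but not by 100 → leap year

Yes
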